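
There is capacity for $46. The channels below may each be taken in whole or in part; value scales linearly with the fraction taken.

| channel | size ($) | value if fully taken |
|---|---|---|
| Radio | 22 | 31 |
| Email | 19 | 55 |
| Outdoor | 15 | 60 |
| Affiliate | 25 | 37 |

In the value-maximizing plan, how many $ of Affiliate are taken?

12

Best value per unit of size first: Outdoor 60/15≈4, Email 55/19≈2.89, Affiliate 37/25≈1.48, Radio 31/22≈1.41.
Outdoor: take in full, 15 $ for value 60 — 31 left.
Email: take in full, 19 $ for value 55 — 12 left.
12 $ left: a 12/25 share of Affiliate gives 37×12/25 = 17.76.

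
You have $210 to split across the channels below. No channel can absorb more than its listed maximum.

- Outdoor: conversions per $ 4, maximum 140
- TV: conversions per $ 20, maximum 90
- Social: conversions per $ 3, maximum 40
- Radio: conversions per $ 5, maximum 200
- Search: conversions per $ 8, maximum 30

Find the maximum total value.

Order the channels by conversions per $: TV 20 > Search 8 > Radio 5 > Outdoor 4 > Social 3.
Give TV 90 to hit its cap of 90 → 120 left.
Search: +30 to 30 (cap) → 90 left.
Radio: +90 (room for 200) → 90. Pool exhausted.
Total = 20×90 + 5×90 + 8×30 = 2490.

2490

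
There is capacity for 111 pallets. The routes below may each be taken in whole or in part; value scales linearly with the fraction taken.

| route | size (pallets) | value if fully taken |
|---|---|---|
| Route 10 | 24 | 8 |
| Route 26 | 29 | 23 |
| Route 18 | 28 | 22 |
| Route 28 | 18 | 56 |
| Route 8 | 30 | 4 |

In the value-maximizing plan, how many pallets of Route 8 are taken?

12

Best value per unit of size first: Route 28 56/18≈3.11, Route 26 23/29≈0.793, Route 18 22/28≈0.786, Route 10 8/24≈0.333, Route 8 4/30≈0.133.
Route 28: take in full, 18 pallets for value 56 → 93 left.
All 29 pallets of Route 26 fit (value 23) → 64 remain.
Route 18: take in full, 28 pallets for value 22 → 36 left.
Take all of Route 10 (24 pallets, value 8) → 12 pallets left.
Only 12 pallets remain; take 12/30 of Route 8 for value 4×12/30 = 1.6.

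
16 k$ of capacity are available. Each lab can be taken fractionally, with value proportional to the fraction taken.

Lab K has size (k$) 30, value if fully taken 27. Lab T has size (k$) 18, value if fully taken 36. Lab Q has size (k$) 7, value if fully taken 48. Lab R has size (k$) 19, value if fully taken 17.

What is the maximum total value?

Sort by value density: Lab Q 48/7≈6.86, Lab T 36/18≈2, Lab K 27/30≈0.9, Lab R 17/19≈0.895.
All 7 k$ of Lab Q fit (value 48) — 9 remain.
Fill the last 9 k$ with part of Lab T: 9/18 of it earns 18.
Total value = 66.

66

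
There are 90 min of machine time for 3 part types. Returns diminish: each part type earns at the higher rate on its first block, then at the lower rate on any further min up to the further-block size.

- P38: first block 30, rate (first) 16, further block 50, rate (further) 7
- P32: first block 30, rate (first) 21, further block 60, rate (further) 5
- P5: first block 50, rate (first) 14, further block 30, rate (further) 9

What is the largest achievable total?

1530

Order all 6 blocks by rate: P32/T1 21 > P38/T1 16 > P5/T1 14 > P5/T2 9 > P38/T2 7 > P32/T2 5.
Fill P32 T1 block (30 at 21) ; 60 left.
P38 T1 at 16: fill all 30 ; 30 left.
P5/T1: +30 of 50 at 14; pool empty.
Total = 21×30 + 16×30 + 14×30 = 1530.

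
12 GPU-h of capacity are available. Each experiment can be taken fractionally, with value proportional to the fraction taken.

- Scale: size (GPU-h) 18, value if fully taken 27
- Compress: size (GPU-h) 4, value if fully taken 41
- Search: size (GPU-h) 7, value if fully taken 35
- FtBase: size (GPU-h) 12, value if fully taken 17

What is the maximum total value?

Best value per unit of size first: Compress 41/4≈10.2, Search 35/7≈5, Scale 27/18≈1.5, FtBase 17/12≈1.42.
Take all of Compress (4 GPU-h, value 41) ; 8 GPU-h left.
All 7 GPU-h of Search fit (value 35) ; 1 remain.
Fill the last 1 GPU-h with part of Scale: 1/18 of it earns 1.5.
Total value = 77.5.

77.5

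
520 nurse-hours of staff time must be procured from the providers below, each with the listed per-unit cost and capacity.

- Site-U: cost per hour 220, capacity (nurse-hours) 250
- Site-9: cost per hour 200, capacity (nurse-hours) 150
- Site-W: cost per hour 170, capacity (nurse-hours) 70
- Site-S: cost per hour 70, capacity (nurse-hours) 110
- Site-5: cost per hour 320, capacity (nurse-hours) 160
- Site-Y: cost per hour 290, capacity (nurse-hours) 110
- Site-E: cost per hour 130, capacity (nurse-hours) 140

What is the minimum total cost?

Cheapest first:
Site-S (70): use full 110 — 410 nurse-hours to go.
Site-E (130): use full 140 — 270 nurse-hours to go.
Site-W (170): use full 70 — 200 nurse-hours to go.
Site-9 at 200: take all 150 nurse-hours — 50 still needed.
Take 50 from Site-U at 220 to finish.
Site-Y, Site-5: unused.
Cost = 110×70 + 140×130 + 70×170 + 150×200 + 50×220 = 78800.

78800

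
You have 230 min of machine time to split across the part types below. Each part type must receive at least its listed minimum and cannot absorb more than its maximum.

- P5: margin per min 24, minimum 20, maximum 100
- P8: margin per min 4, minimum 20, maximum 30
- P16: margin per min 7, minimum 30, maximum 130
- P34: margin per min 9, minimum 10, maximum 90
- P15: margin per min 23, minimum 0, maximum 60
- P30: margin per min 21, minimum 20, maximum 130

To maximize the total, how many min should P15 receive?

50

Meeting every minimum uses 20+20+30+10+0+20 = 100 min, leaving 130.
Rank by margin per min: P5 24 > P15 23 > P30 21 > P34 9 > P16 7 > P8 4.
P5: +80 to 100 (cap) → 50 left.
P15: +50 (room for 60) → 50. Pool exhausted.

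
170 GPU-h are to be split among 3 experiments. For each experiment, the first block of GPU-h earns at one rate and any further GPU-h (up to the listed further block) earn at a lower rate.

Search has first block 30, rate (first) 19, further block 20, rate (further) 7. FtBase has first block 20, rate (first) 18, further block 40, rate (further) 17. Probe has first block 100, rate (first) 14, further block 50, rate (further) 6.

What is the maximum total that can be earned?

2730

Rank every tier by rate: Search/T1 19 > FtBase/T1 18 > FtBase/T2 17 > Probe/T1 14 > Search/T2 7 > Probe/T2 6.
Search T1 at 19: fill all 30 → 140 left.
FtBase T1 at 18: fill all 20 → 120 left.
FtBase T2 at 17: fill all 40 → 80 left.
Probe/T1: +80 of 100 at 14; pool empty.
Total = 19×30 + 18×20 + 17×40 + 14×80 = 2730.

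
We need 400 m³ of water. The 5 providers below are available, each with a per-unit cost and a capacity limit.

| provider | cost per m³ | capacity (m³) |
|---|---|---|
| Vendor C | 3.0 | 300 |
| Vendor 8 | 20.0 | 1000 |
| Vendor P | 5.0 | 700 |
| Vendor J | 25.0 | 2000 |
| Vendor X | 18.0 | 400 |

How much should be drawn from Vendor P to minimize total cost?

Cheapest first:
Vendor C (3.0): use full 300 ; 100 m³ to go.
Vendor P at 5.0: take 100 of its 700 ; requirement met.
Vendor X, Vendor 8, Vendor J: unused.

100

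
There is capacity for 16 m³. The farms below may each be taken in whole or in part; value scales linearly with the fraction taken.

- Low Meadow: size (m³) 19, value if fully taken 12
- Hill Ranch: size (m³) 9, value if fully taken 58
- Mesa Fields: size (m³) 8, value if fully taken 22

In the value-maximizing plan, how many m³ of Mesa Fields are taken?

Rank by value-to-size ratio: Hill Ranch 58/9≈6.44, Mesa Fields 22/8≈2.75, Low Meadow 12/19≈0.632.
Hill Ranch: take in full, 9 m³ for value 58 ; 7 left.
7 m³ left: a 7/8 share of Mesa Fields gives 22×7/8 = 19.25.

7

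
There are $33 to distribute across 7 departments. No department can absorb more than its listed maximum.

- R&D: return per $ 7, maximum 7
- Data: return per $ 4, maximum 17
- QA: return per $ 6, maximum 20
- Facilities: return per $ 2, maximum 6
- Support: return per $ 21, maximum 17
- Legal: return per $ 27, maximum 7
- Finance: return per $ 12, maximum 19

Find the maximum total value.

654

Rank by return per $: Legal 27 > Support 21 > Finance 12 > R&D 7 > QA 6 > Data 4 > Facilities 2.
Give Legal 7 to hit its cap of 7 → 26 left.
Give Support 17 to hit its cap of 17 → 9 left.
Only 9 left; Finance takes them to reach 9.
Total = 21×17 + 27×7 + 12×9 = 654.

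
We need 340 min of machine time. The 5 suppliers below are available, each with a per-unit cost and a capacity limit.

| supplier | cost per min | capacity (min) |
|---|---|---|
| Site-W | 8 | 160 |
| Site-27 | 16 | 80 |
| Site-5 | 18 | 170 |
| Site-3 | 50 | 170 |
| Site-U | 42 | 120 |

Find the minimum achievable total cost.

Use suppliers in increasing cost order.
Take 160 from Site-W at 8 ; need 180 more.
Site-27 (16): use full 80 ; 100 min to go.
Site-5 (18): take the remaining 100 ; done.
Site-U, Site-3: unused.
Cost = 160×8 + 80×16 + 100×18 = 4360.

4360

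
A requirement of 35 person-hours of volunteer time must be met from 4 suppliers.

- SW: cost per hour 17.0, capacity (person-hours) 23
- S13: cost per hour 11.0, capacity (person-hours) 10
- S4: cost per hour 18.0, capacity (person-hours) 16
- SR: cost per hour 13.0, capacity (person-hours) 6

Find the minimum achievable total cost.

511

Use suppliers in increasing cost order.
S13 (11.0): use full 10 — 25 person-hours to go.
SR (13.0): use full 6 — 19 person-hours to go.
SW (17.0): take the remaining 19 — done.
S4: unused.
Cost = 10×11.0 + 6×13.0 + 19×17.0 = 511.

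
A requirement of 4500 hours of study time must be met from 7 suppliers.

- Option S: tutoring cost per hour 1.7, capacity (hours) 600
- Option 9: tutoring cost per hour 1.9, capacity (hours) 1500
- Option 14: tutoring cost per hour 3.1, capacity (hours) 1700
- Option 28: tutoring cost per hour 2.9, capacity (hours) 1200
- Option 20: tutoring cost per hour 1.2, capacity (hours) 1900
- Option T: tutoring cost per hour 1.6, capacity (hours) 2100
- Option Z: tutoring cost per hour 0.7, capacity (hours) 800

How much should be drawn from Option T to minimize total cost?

Cheapest first:
Option Z at 0.7: take all 800 hours → 3700 still needed.
Option 20 (1.2): use full 1900 → 1800 hours to go.
Take 1800 from Option T at 1.6 to finish.
Option S, Option 9, Option 28, Option 14: unused.

1800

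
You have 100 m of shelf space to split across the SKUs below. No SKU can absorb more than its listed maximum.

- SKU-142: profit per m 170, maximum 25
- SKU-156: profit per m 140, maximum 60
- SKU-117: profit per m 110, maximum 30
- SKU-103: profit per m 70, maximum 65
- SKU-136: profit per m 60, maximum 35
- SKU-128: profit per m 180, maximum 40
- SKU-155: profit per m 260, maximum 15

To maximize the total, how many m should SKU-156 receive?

20

Highest profit per m first: SKU-155 260 > SKU-128 180 > SKU-142 170 > SKU-156 140 > SKU-117 110 > SKU-103 70 > SKU-136 60.
Give SKU-155 15 to hit its cap of 15 → 85 left.
SKU-128 takes 40 to reach its cap of 40 → 45 left.
Give SKU-142 25 to hit its cap of 25 → 20 left.
Only 20 left; SKU-156 takes them to reach 20.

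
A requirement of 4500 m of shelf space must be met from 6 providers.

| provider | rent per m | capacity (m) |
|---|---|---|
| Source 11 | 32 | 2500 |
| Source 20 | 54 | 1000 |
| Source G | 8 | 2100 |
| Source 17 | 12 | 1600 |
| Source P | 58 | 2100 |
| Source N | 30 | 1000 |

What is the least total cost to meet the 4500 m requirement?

Use providers in increasing cost order.
Source G at 8: take all 2100 m ; 2400 still needed.
Source 17 (12): use full 1600 ; 800 m to go.
Source N at 30: take 800 of its 1000 ; requirement met.
Source 11, Source 20, Source P: unused.
Cost = 2100×8 + 1600×12 + 800×30 = 60000.

60000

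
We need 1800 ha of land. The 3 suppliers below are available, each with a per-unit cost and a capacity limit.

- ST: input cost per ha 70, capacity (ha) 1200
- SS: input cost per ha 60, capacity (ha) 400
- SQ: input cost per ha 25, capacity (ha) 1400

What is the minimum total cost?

Cheapest first:
SQ at 25: take all 1400 ha → 400 still needed.
SS (60): use full 400 → 0 ha to go.
ST: unused.
Cost = 1400×25 + 400×60 = 59000.

59000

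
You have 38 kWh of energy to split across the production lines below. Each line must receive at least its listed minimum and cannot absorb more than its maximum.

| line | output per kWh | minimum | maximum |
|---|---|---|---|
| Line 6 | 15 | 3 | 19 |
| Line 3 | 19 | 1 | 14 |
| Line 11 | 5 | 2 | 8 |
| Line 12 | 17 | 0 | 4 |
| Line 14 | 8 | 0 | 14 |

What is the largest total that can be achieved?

614

Meeting every minimum uses 3+1+2+0+0 = 6 kWh, leaving 32.
Order the production lines by output per kWh: Line 3 19 > Line 12 17 > Line 6 15 > Line 14 8 > Line 11 5.
Line 3 takes 13 more to reach its cap of 14 — 19 left.
Line 12 takes 4 more to reach its cap of 4 — 15 left.
Line 6: +15 (room for 16) → 18. Pool exhausted.
Total = 15×18 + 19×14 + 5×2 + 17×4 = 614.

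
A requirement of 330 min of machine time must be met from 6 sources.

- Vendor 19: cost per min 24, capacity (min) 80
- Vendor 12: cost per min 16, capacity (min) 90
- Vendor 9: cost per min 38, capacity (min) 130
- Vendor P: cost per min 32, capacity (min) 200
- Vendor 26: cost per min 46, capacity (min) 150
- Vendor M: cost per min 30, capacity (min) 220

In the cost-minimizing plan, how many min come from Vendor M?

160

Cheapest first:
Take 90 from Vendor 12 at 16 ; need 240 more.
Take 80 from Vendor 19 at 24 ; need 160 more.
Vendor M (30): take the remaining 160 ; done.
Vendor P, Vendor 9, Vendor 26: unused.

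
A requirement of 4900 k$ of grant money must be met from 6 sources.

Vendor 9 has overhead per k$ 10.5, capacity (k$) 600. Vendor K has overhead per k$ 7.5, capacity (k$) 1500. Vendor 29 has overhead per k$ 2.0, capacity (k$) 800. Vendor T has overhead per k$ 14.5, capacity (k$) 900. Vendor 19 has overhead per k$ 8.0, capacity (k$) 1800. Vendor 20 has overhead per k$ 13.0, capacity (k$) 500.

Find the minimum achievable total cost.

36150

Cheapest first:
Take 800 from Vendor 29 at 2.0 — need 4100 more.
Vendor K at 7.5: take all 1500 k$ — 2600 still needed.
Take 1800 from Vendor 19 at 8.0 — need 800 more.
Vendor 9 (10.5): use full 600 — 200 k$ to go.
Vendor 20 (13.0): take the remaining 200 — done.
Vendor T: unused.
Cost = 800×2.0 + 1500×7.5 + 1800×8.0 + 600×10.5 + 200×13.0 = 36150.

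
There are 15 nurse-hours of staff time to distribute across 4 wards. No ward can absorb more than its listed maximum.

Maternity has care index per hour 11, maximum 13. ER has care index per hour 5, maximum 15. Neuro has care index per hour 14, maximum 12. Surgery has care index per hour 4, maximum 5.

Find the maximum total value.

Highest care index per hour first: Neuro 14 > Maternity 11 > ER 5 > Surgery 4.
Neuro: +12 to 12 (cap) — 3 left.
Maternity: +3 (room for 13) → 3. Pool exhausted.
Total = 11×3 + 14×12 = 201.

201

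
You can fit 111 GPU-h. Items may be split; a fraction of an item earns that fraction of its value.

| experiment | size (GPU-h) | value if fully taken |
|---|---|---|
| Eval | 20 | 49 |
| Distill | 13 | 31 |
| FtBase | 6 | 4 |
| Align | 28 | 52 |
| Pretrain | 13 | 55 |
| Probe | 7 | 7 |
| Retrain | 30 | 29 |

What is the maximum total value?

223

Rank by value-to-size ratio: Pretrain 55/13≈4.23, Eval 49/20≈2.45, Distill 31/13≈2.38, Align 52/28≈1.86, Probe 7/7≈1, Retrain 29/30≈0.967, FtBase 4/6≈0.667.
Take all of Pretrain (13 GPU-h, value 55) ; 98 GPU-h left.
All 20 GPU-h of Eval fit (value 49) ; 78 remain.
Distill: take in full, 13 GPU-h for value 31 ; 65 left.
Align: take in full, 28 GPU-h for value 52 ; 37 left.
Take all of Probe (7 GPU-h, value 7) ; 30 GPU-h left.
Retrain: take in full, 30 GPU-h for value 29 ; 0 left.
Total value = 223.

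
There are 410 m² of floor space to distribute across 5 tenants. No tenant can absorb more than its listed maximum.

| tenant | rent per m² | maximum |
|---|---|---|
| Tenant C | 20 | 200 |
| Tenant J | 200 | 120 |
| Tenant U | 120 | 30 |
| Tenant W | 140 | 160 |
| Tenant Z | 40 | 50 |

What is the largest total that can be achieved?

Rank by rent per m²: Tenant J 200 > Tenant W 140 > Tenant U 120 > Tenant Z 40 > Tenant C 20.
Tenant J takes 120 to reach its cap of 120 — 290 left.
Tenant W: +160 to 160 (cap) — 130 left.
Tenant U takes 30 to reach its cap of 30 — 100 left.
Give Tenant Z 50 to hit its cap of 50 — 50 left.
Tenant C has room for 200 but only 50 remain, so it gets 50.
Total = 20×50 + 200×120 + 120×30 + 140×160 + 40×50 = 53000.

53000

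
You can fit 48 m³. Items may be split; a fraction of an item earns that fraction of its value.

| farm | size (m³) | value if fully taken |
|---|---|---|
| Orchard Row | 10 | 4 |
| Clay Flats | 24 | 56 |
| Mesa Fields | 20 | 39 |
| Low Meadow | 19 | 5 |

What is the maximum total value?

96.6

Rank by value-to-size ratio: Clay Flats 56/24≈2.33, Mesa Fields 39/20≈1.95, Orchard Row 4/10≈0.4, Low Meadow 5/19≈0.263.
All 24 m³ of Clay Flats fit (value 56) ; 24 remain.
All 20 m³ of Mesa Fields fit (value 39) ; 4 remain.
Fill the last 4 m³ with part of Orchard Row: 4/10 of it earns 1.6.
Total value = 96.6.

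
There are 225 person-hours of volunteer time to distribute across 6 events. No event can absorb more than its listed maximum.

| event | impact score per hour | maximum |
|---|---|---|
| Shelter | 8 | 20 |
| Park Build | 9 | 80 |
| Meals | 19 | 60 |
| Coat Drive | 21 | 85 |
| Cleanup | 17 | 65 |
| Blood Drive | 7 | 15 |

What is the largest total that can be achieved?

4165

Highest impact score per hour first: Coat Drive 21 > Meals 19 > Cleanup 17 > Park Build 9 > Shelter 8 > Blood Drive 7.
Coat Drive: +85 to 85 (cap) — 140 left.
Give Meals 60 to hit its cap of 60 — 80 left.
Cleanup: +65 to 65 (cap) — 15 left.
Only 15 left; Park Build takes them to reach 15.
Total = 9×15 + 19×60 + 21×85 + 17×65 = 4165.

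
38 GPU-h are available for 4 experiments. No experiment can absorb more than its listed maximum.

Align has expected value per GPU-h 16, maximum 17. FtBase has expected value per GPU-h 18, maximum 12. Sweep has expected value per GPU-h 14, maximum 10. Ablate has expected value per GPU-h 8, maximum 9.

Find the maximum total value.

614

Order the experiments by expected value per GPU-h: FtBase 18 > Align 16 > Sweep 14 > Ablate 8.
FtBase takes 12 to reach its cap of 12 ; 26 left.
Align takes 17 to reach its cap of 17 ; 9 left.
Only 9 left; Sweep takes them to reach 9.
Total = 16×17 + 18×12 + 14×9 = 614.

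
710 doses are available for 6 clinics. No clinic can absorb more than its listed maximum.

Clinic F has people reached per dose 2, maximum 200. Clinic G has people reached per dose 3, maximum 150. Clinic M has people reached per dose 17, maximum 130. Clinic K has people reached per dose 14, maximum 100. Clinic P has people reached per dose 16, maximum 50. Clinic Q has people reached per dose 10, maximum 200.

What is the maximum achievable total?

7020

Highest people reached per dose first: Clinic M 17 > Clinic P 16 > Clinic K 14 > Clinic Q 10 > Clinic G 3 > Clinic F 2.
Give Clinic M 130 to hit its cap of 130 → 580 left.
Clinic P: +50 to 50 (cap) → 530 left.
Give Clinic K 100 to hit its cap of 100 → 430 left.
Clinic Q takes 200 to reach its cap of 200 → 230 left.
Give Clinic G 150 to hit its cap of 150 → 80 left.
Clinic F has room for 200 but only 80 remain, so it gets 80.
Total = 2×80 + 3×150 + 17×130 + 14×100 + 16×50 + 10×200 = 7020.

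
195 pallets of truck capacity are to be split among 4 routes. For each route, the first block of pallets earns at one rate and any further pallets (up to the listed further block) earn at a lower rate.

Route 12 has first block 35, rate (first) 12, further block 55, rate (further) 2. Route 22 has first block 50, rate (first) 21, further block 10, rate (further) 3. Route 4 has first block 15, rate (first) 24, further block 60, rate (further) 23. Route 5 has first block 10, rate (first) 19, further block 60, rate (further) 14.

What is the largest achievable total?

Rank every tier by rate: Route 4/tier1 24 > Route 4/tier2 23 > Route 22/tier1 21 > Route 5/tier1 19 > Route 5/tier2 14 > Route 12/tier1 12 > Route 22/tier2 3 > Route 12/tier2 2.
Route 4/tier1 (24): +15 — 180 left.
Fill Route 4 tier2 block (60 at 23) — 120 left.
Route 22 tier1 at 21: fill all 50 — 70 left.
Route 5/tier1 (19): +10 — 60 left.
Fill Route 5 tier2 block (60 at 14) — 0 left.
Total = 24×15 + 23×60 + 21×50 + 19×10 + 14×60 = 3820.

3820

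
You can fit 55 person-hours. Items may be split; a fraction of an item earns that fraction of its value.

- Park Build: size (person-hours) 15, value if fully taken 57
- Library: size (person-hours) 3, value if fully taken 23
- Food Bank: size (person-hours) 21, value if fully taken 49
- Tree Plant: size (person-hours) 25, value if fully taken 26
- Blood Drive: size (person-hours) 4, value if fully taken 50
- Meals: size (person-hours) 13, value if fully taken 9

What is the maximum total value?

Sort by value density: Blood Drive 50/4≈12.5, Library 23/3≈7.67, Park Build 57/15≈3.8, Food Bank 49/21≈2.33, Tree Plant 26/25≈1.04, Meals 9/13≈0.692.
All 4 person-hours of Blood Drive fit (value 50) ; 51 remain.
Take all of Library (3 person-hours, value 23) ; 48 person-hours left.
Park Build: take in full, 15 person-hours for value 57 ; 33 left.
Take all of Food Bank (21 person-hours, value 49) ; 12 person-hours left.
12 person-hours left: a 12/25 share of Tree Plant gives 26×12/25 = 12.48.
Total value = 191.48.

191.48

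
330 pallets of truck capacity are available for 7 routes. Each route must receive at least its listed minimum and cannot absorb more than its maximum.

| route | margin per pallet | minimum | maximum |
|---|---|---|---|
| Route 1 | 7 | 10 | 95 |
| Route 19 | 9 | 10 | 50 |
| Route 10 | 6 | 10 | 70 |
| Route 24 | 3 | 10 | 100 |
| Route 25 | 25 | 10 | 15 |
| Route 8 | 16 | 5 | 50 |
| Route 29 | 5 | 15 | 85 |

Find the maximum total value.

Meeting every minimum uses 10+10+10+10+10+5+15 = 70 pallets, leaving 260.
Rank by margin per pallet: Route 25 25 > Route 8 16 > Route 19 9 > Route 1 7 > Route 10 6 > Route 29 5 > Route 24 3.
Route 25: +5 to 15 (cap) — 255 left.
Route 8: +45 to 50 (cap) — 210 left.
Route 19: +40 to 50 (cap) — 170 left.
Route 1 takes 85 more to reach its cap of 95 — 85 left.
Route 10: +60 to 70 (cap) — 25 left.
Only 25 left; Route 29 takes them to reach 40.
Total = 7×95 + 9×50 + 6×70 + 3×10 + 25×15 + 16×50 + 5×40 = 2940.

2940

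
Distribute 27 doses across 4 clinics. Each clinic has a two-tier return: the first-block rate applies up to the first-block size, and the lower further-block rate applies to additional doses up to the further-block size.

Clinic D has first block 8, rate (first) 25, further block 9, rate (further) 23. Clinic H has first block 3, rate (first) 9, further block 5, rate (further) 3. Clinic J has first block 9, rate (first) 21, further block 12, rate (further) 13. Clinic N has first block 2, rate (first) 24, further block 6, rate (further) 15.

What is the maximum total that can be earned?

623

Treat each block as its own option and order by rate: Clinic D/T1 25 > Clinic N/T1 24 > Clinic D/T2 23 > Clinic J/T1 21 > Clinic N/T2 15 > Clinic J/T2 13 > Clinic H/T1 9 > Clinic H/T2 3.
Clinic D/T1 (25): +8 ; 19 left.
Clinic N/T1 (24): +2 ; 17 left.
Fill Clinic D T2 block (9 at 23) ; 8 left.
Clinic J T1 at 21: only 8 left, fill 8.
Total = 25×8 + 24×2 + 23×9 + 21×8 = 623.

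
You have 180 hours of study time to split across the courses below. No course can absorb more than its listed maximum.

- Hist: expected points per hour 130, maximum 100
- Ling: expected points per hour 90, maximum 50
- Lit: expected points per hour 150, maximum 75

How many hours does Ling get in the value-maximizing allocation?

Rank by expected points per hour: Lit 150 > Hist 130 > Ling 90.
Give Lit 75 to hit its cap of 75 — 105 left.
Hist takes 100 to reach its cap of 100 — 5 left.
Ling: +5 (room for 50) → 5. Pool exhausted.

5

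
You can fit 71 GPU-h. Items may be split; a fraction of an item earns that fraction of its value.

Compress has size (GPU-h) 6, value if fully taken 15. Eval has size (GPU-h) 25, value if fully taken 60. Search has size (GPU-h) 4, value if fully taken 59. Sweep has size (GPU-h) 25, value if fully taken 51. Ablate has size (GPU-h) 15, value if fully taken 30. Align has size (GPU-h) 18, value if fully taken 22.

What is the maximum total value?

Best value per unit of size first: Search 59/4≈14.8, Compress 15/6≈2.5, Eval 60/25≈2.4, Sweep 51/25≈2.04, Ablate 30/15≈2, Align 22/18≈1.22.
Search: take in full, 4 GPU-h for value 59 → 67 left.
All 6 GPU-h of Compress fit (value 15) → 61 remain.
All 25 GPU-h of Eval fit (value 60) → 36 remain.
Sweep: take in full, 25 GPU-h for value 51 → 11 left.
11 GPU-h left: a 11/15 share of Ablate gives 30×11/15 = 22.
Total value = 207.

207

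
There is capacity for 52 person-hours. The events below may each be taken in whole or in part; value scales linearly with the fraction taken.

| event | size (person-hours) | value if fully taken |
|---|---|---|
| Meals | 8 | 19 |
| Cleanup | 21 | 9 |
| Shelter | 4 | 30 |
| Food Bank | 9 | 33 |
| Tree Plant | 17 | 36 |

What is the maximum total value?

124

Rank by value-to-size ratio: Shelter 30/4≈7.5, Food Bank 33/9≈3.67, Meals 19/8≈2.38, Tree Plant 36/17≈2.12, Cleanup 9/21≈0.429.
Shelter: take in full, 4 person-hours for value 30 — 48 left.
Take all of Food Bank (9 person-hours, value 33) — 39 person-hours left.
Take all of Meals (8 person-hours, value 19) — 31 person-hours left.
Take all of Tree Plant (17 person-hours, value 36) — 14 person-hours left.
Only 14 person-hours remain; take 14/21 of Cleanup for value 9×14/21 = 6.
Total value = 124.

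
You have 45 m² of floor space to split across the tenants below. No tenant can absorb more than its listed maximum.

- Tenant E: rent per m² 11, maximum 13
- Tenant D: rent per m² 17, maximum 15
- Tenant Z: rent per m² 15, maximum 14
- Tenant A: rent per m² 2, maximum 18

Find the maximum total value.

614

Order the tenants by rent per m²: Tenant D 17 > Tenant Z 15 > Tenant E 11 > Tenant A 2.
Give Tenant D 15 to hit its cap of 15 ; 30 left.
Give Tenant Z 14 to hit its cap of 14 ; 16 left.
Give Tenant E 13 to hit its cap of 13 ; 3 left.
Tenant A has room for 18 but only 3 remain, so it gets 3.
Total = 11×13 + 17×15 + 15×14 + 2×3 = 614.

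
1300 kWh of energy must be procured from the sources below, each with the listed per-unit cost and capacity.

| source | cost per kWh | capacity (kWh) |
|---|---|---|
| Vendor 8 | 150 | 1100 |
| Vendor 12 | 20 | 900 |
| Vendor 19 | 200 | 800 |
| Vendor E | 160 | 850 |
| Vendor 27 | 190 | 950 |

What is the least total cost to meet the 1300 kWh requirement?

Cheapest first:
Vendor 12 at 20: take all 900 kWh — 400 still needed.
Take 400 from Vendor 8 at 150 to finish.
Vendor E, Vendor 27, Vendor 19: unused.
Cost = 900×20 + 400×150 = 78000.

78000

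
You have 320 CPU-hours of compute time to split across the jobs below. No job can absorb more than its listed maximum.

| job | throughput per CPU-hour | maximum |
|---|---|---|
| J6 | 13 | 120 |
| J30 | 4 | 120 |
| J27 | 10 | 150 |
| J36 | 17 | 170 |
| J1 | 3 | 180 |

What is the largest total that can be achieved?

4750

Order the jobs by throughput per CPU-hour: J36 17 > J6 13 > J27 10 > J30 4 > J1 3.
J36 takes 170 to reach its cap of 170 → 150 left.
J6 takes 120 to reach its cap of 120 → 30 left.
J27 has room for 150 but only 30 remain, so it gets 30.
Total = 13×120 + 10×30 + 17×170 = 4750.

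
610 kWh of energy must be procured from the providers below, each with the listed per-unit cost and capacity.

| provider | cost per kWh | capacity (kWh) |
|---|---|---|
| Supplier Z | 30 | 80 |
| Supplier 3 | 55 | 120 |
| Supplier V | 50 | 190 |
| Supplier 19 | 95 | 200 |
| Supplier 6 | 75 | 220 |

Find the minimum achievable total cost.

Fill from the cheapest provider first.
Take 80 from Supplier Z at 30 → need 530 more.
Supplier V at 50: take all 190 kWh → 340 still needed.
Supplier 3 (55): use full 120 → 220 kWh to go.
Supplier 6 (75): use full 220 → 0 kWh to go.
Supplier 19: unused.
Cost = 80×30 + 190×50 + 120×55 + 220×75 = 35000.

35000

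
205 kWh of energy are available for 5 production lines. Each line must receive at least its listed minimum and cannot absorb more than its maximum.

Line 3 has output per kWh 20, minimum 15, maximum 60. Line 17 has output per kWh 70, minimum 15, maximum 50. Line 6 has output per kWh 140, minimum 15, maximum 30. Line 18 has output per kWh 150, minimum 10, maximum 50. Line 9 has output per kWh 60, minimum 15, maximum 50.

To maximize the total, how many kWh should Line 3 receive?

25

Meeting every minimum uses 15+15+15+10+15 = 70 kWh, leaving 135.
Rank by output per kWh: Line 18 150 > Line 6 140 > Line 17 70 > Line 9 60 > Line 3 20.
Give Line 18 40 more to hit its cap of 50 ; 95 left.
Line 6: +15 to 30 (cap) ; 80 left.
Line 17 takes 35 more to reach its cap of 50 ; 45 left.
Line 9 takes 35 more to reach its cap of 50 ; 10 left.
Line 3 has room for 45 more but only 10 remain, so it gets 25.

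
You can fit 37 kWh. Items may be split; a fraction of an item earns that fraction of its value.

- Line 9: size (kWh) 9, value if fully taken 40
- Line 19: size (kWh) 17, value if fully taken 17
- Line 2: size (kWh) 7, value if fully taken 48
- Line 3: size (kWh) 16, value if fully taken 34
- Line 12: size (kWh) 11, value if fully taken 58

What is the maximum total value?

Rank by value-to-size ratio: Line 2 48/7≈6.86, Line 12 58/11≈5.27, Line 9 40/9≈4.44, Line 3 34/16≈2.12, Line 19 17/17≈1.
Take all of Line 2 (7 kWh, value 48) ; 30 kWh left.
Line 12: take in full, 11 kWh for value 58 ; 19 left.
Line 9: take in full, 9 kWh for value 40 ; 10 left.
Only 10 kWh remain; take 10/16 of Line 3 for value 34×10/16 = 21.25.
Total value = 167.25.

167.25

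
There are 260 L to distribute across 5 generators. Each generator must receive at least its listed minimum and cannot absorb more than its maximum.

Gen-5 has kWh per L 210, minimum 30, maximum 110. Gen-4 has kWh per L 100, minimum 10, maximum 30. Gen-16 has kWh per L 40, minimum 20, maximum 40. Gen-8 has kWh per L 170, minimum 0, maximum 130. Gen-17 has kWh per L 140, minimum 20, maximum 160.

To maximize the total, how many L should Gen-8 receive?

100

Meeting every minimum uses 30+10+20+0+20 = 80 L, leaving 180.
Highest kWh per L first: Gen-5 210 > Gen-8 170 > Gen-17 140 > Gen-4 100 > Gen-16 40.
Gen-5 takes 80 more to reach its cap of 110 — 100 left.
Only 100 left; Gen-8 takes them to reach 100.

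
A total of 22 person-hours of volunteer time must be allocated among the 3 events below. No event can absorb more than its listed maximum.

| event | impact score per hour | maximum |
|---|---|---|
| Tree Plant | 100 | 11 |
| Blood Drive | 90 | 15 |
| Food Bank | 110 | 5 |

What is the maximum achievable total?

Rank by impact score per hour: Food Bank 110 > Tree Plant 100 > Blood Drive 90.
Give Food Bank 5 to hit its cap of 5 → 17 left.
Tree Plant: +11 to 11 (cap) → 6 left.
Only 6 left; Blood Drive takes them to reach 6.
Total = 100×11 + 90×6 + 110×5 = 2190.

2190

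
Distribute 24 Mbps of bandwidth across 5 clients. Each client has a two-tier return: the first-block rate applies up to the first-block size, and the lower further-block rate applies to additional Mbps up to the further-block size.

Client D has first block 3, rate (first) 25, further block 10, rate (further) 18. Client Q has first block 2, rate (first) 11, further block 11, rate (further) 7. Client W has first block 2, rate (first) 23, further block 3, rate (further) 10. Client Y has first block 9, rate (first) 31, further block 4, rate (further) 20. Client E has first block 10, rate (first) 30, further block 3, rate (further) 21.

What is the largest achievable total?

700

Treat each block as its own option and order by rate: Client Y/T1 31 > Client E/T1 30 > Client D/T1 25 > Client W/T1 23 > Client E/T2 21 > Client Y/T2 20 > Client D/T2 18 > Client Q/T1 11 > Client W/T2 10 > Client Q/T2 7.
Fill Client Y T1 block (9 at 31) — 15 left.
Client E T1 at 30: fill all 10 — 5 left.
Fill Client D T1 block (3 at 25) — 2 left.
Client W T1 at 23: fill all 2 — 0 left.
Total = 31×9 + 30×10 + 25×3 + 23×2 = 700.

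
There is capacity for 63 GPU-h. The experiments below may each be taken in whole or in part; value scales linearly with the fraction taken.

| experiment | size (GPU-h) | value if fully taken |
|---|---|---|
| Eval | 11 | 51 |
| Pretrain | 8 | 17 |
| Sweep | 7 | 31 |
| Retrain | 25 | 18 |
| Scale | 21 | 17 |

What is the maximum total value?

127.52

Best value per unit of size first: Eval 51/11≈4.64, Sweep 31/7≈4.43, Pretrain 17/8≈2.12, Scale 17/21≈0.81, Retrain 18/25≈0.72.
All 11 GPU-h of Eval fit (value 51) — 52 remain.
Take all of Sweep (7 GPU-h, value 31) — 45 GPU-h left.
All 8 GPU-h of Pretrain fit (value 17) — 37 remain.
Scale: take in full, 21 GPU-h for value 17 — 16 left.
16 GPU-h left: a 16/25 share of Retrain gives 18×16/25 = 11.52.
Total value = 127.52.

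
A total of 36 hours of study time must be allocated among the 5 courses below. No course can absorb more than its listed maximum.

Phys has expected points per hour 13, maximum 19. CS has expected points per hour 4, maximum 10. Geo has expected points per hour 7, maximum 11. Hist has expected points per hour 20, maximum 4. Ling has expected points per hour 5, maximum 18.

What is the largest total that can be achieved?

Highest expected points per hour first: Hist 20 > Phys 13 > Geo 7 > Ling 5 > CS 4.
Give Hist 4 to hit its cap of 4 ; 32 left.
Phys takes 19 to reach its cap of 19 ; 13 left.
Give Geo 11 to hit its cap of 11 ; 2 left.
Ling has room for 18 but only 2 remain, so it gets 2.
Total = 13×19 + 7×11 + 20×4 + 5×2 = 414.

414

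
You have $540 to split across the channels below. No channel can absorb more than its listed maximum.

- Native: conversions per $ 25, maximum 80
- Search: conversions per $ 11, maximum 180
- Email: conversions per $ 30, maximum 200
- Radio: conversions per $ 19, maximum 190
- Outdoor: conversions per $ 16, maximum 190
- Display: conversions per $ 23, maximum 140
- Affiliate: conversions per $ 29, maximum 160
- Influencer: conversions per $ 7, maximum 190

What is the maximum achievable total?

Order the channels by conversions per $: Email 30 > Affiliate 29 > Native 25 > Display 23 > Radio 19 > Outdoor 16 > Search 11 > Influencer 7.
Email: +200 to 200 (cap) ; 340 left.
Give Affiliate 160 to hit its cap of 160 ; 180 left.
Native: +80 to 80 (cap) ; 100 left.
Only 100 left; Display takes them to reach 100.
Total = 25×80 + 30×200 + 23×100 + 29×160 = 14940.

14940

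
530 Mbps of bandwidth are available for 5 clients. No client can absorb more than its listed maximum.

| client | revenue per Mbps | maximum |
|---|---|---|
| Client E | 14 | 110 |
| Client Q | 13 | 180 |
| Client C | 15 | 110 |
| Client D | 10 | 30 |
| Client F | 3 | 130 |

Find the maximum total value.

6130

Rank by revenue per Mbps: Client C 15 > Client E 14 > Client Q 13 > Client D 10 > Client F 3.
Give Client C 110 to hit its cap of 110 — 420 left.
Client E takes 110 to reach its cap of 110 — 310 left.
Give Client Q 180 to hit its cap of 180 — 130 left.
Client D: +30 to 30 (cap) — 100 left.
Only 100 left; Client F takes them to reach 100.
Total = 14×110 + 13×180 + 15×110 + 10×30 + 3×100 = 6130.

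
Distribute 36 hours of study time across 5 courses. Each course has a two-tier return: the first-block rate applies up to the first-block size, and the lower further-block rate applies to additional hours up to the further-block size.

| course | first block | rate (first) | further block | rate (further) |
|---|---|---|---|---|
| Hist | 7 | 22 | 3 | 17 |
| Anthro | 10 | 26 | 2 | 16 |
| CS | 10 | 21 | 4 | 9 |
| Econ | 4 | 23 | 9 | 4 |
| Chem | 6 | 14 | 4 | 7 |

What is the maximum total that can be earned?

799

Order all 10 blocks by rate: Anthro/first 26 > Econ/first 23 > Hist/first 22 > CS/first 21 > Hist/second 17 > Anthro/second 16 > Chem/first 14 > CS/second 9 > Chem/second 7 > Econ/second 4.
Fill Anthro first block (10 at 26) ; 26 left.
Econ first at 23: fill all 4 ; 22 left.
Hist/first (22): +7 ; 15 left.
CS first at 21: fill all 10 ; 5 left.
Hist second at 17: fill all 3 ; 2 left.
Anthro/second (16): +2 ; 0 left.
Total = 26×10 + 23×4 + 22×7 + 21×10 + 17×3 + 16×2 = 799.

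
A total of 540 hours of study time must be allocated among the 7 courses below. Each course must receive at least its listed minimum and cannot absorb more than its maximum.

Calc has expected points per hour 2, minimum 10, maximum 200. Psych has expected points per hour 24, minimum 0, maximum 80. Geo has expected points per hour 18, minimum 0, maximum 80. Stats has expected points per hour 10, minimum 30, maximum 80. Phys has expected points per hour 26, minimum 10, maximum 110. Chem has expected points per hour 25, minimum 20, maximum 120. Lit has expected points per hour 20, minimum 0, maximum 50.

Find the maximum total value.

Meeting every minimum uses 10+0+0+30+10+20+0 = 70 hours, leaving 470.
Highest expected points per hour first: Phys 26 > Chem 25 > Psych 24 > Lit 20 > Geo 18 > Stats 10 > Calc 2.
Give Phys 100 more to hit its cap of 110 → 370 left.
Give Chem 100 more to hit its cap of 120 → 270 left.
Psych: +80 to 80 (cap) → 190 left.
Give Lit 50 more to hit its cap of 50 → 140 left.
Geo: +80 to 80 (cap) → 60 left.
Stats takes 50 more to reach its cap of 80 → 10 left.
Calc has room for 190 more but only 10 remain, so it gets 20.
Total = 2×20 + 24×80 + 18×80 + 10×80 + 26×110 + 25×120 + 20×50 = 11060.

11060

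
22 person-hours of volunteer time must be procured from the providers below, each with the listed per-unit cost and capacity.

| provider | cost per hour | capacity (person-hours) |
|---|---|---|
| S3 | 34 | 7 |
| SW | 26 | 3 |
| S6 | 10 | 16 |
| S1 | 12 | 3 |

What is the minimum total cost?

274

Fill from the cheapest provider first.
S6 at 10: take all 16 person-hours ; 6 still needed.
S1 at 12: take all 3 person-hours ; 3 still needed.
Take 3 from SW at 26 ; need 0 more.
S3: unused.
Cost = 16×10 + 3×12 + 3×26 = 274.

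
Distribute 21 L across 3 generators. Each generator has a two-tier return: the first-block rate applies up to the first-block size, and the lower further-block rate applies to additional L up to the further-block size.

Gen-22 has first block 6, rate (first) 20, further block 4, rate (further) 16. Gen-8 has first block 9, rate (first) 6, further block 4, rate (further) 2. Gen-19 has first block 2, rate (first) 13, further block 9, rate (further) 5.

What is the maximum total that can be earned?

Order all 6 blocks by rate: Gen-22/tier1 20 > Gen-22/tier2 16 > Gen-19/tier1 13 > Gen-8/tier1 6 > Gen-19/tier2 5 > Gen-8/tier2 2.
Gen-22 tier1 at 20: fill all 6 → 15 left.
Gen-22 tier2 at 16: fill all 4 → 11 left.
Gen-19 tier1 at 13: fill all 2 → 9 left.
Gen-8 tier1 at 6: fill all 9 → 0 left.
Total = 20×6 + 16×4 + 13×2 + 6×9 = 264.

264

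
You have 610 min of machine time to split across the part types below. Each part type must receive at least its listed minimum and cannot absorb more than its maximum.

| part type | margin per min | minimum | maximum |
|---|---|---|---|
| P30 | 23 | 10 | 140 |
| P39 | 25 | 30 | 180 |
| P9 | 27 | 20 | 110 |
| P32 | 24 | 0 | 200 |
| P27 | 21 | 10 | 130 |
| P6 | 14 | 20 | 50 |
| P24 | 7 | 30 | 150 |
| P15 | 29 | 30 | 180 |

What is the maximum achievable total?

15300

Meeting every minimum uses 10+30+20+0+10+20+30+30 = 150 min, leaving 460.
Highest margin per min first: P15 29 > P9 27 > P39 25 > P32 24 > P30 23 > P27 21 > P6 14 > P24 7.
P15: +150 to 180 (cap) → 310 left.
Give P9 90 more to hit its cap of 110 → 220 left.
Give P39 150 more to hit its cap of 180 → 70 left.
P32: +70 (room for 200) → 70. Pool exhausted.
Total = 23×10 + 25×180 + 27×110 + 24×70 + 21×10 + 14×20 + 7×30 + 29×180 = 15300.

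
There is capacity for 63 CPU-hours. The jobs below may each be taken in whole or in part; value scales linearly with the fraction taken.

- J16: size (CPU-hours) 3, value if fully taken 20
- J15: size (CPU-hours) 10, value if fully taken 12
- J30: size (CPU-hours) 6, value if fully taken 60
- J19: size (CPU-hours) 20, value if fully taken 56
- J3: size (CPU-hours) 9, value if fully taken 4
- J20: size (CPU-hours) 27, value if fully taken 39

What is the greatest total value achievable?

183.4

Rank by value-to-size ratio: J30 60/6≈10, J16 20/3≈6.67, J19 56/20≈2.8, J20 39/27≈1.44, J15 12/10≈1.2, J3 4/9≈0.444.
Take all of J30 (6 CPU-hours, value 60) — 57 CPU-hours left.
All 3 CPU-hours of J16 fit (value 20) — 54 remain.
Take all of J19 (20 CPU-hours, value 56) — 34 CPU-hours left.
All 27 CPU-hours of J20 fit (value 39) — 7 remain.
Fill the last 7 CPU-hours with part of J15: 7/10 of it earns 8.4.
Total value = 183.4.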